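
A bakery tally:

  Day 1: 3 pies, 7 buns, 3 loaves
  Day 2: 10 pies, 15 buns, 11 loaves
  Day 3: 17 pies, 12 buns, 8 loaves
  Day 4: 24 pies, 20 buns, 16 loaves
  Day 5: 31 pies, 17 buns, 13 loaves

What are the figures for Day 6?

38 pies, 25 buns, 21 loaves

Pies goes 3, 10, 17, 24, 31 → 38 (+7 each step).
For the buns, alternating steps +8, −3, +8, −3, …: 7, 15, 12, 20, 17 → 25.
Loaves goes 3, 11, 8, 16, 13 → 21 (always 4 less than the buns).
Putting it together: 38 pies, 25 buns, 21 loaves.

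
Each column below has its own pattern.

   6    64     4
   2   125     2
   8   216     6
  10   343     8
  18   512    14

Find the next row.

28  729  22

First component: 6, 2, 8, 10, 18 → 28 (each term is the sum of the two before it).
For the second component, perfect cubes: 4³, 5³, 6³, …: 64, 125, 216, 343, 512 → 729.
Third component: each term is the sum of the two before it; 4, 2, 6, 8, 14 → 22.
Combining the parts gives 28  729  22.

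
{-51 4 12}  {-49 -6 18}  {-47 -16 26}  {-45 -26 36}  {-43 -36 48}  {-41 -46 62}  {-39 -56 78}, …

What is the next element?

First slot goes -51, -49, -47, -45, -43, -41, -39 → -37 (+2 each step).
Second slot: 4, -6, -16, -26, -36, -46, -56 → -66 (−10 each step).
For the third slot, differences are 6, 8, 10, … (increasing by 2 each time): 12, 18, 26, 36, 48, 62, 78 → 96.
So the next element is {-37 -66 96}.

{-37 -66 96}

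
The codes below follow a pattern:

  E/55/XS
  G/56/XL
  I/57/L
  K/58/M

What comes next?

For the letter, letters move forward 2 places in the alphabet: E, G, I, K → M.
Second component goes 55, 56, 57, 58 → 59 (+1 each step).
Size: runs backward through clothing sizes XS→XL, so XS, XL, L, M → S.
Putting it together: M/59/S.

M/59/S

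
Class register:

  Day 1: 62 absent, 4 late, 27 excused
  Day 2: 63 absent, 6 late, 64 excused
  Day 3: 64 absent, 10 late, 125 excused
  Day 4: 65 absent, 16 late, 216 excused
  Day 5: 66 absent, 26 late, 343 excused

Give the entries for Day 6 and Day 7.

67 absent, 42 late, 512 excused; 68 absent, 68 late, 729 excused

Absent: +1 each step, so 62, 63, 64, 65, 66 → 67 → 68.
Late goes 4, 6, 10, 16, 26 → 42 → 68 (each term is the sum of the two before it).
Excused: 27, 64, 125, 216, 343 → 512 → 729 (perfect cubes: 3³, 4³, 5³, …).
So the next two lines are 67 absent, 42 late, 512 excused and 68 absent, 68 late, 729 excused.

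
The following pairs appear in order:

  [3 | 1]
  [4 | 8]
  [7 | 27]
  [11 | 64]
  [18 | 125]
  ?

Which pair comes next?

For the first part, each term is the sum of the two before it: 3, 4, 7, 11, 18 → 29.
Second part: perfect cubes: 1³, 2³, 3³, …; 1, 8, 27, 64, 125 → 216.
Combining the parts gives [29 | 216].

[29 | 216]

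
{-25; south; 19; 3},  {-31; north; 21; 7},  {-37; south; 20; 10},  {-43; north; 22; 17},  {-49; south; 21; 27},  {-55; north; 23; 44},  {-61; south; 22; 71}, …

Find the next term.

First slot — −6 each step: -25, -31, -37, -43, -49, -55, -61 → -67.
Direction: alternates south ↔ north, so south, north, south, north, south, north, south → north.
For the third slot, alternating steps +2, −1, +2, −1, …: 19, 21, 20, 22, 21, 23, 22 → 24.
Fourth slot: each term is the sum of the two before it, so 3, 7, 10, 17, 27, 44, 71 → 115.
Combining the parts gives {-67; north; 24; 115}.

{-67; north; 24; 115}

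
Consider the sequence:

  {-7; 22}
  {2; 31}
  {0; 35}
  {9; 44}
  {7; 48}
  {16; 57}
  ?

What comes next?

{14; 61}

First coordinate goes -7, 2, 0, 9, 7, 16 → 14 (alternating steps +9, −2, +9, −2, …).
Second coordinate: alternating steps +9, +4, +9, +4, …, so 22, 31, 35, 44, 48, 57 → 61.
So the next tuple is {14; 61}.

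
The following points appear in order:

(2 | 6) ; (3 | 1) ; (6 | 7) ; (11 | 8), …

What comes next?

For the first value, differences are 1, 3, 5, … (increasing by 2 each time): 2, 3, 6, 11 → 18.
Second value: each term is the sum of the two before it; 6, 1, 7, 8 → 15.
Putting it together: (18 | 15).

(18 | 15)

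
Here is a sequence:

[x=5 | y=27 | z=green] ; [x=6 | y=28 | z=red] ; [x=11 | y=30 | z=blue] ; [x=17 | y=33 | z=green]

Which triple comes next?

[x=28 | y=37 | z=red]

X — each term is the sum of the two before it: 5, 6, 11, 17 → 28.
Y goes 27, 28, 30, 33 → 37 (differences are 1, 2, 3, … (increasing by 1 each time)).
Z goes green, red, blue, green → red (repeats green → red → blue).
Combining the parts gives [x=28 | y=37 | z=red].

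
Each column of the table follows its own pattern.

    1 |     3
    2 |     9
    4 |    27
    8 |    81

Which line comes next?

16  243

First component: 1, 2, 4, 8 → 16 (×2 each step).
Second component: 3, 9, 27, 81 → 243 (×3 each step).
Combining the parts gives 16  243.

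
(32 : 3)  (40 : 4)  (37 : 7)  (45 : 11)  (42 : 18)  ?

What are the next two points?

First value — alternating steps +8, −3, +8, −3, …: 32, 40, 37, 45, 42 → 50 → 47.
Second value: each term is the sum of the two before it; 3, 4, 7, 11, 18 → 29 → 47.
Putting the parts together: (50 : 29) and then (47 : 47).

(50 : 29), (47 : 47)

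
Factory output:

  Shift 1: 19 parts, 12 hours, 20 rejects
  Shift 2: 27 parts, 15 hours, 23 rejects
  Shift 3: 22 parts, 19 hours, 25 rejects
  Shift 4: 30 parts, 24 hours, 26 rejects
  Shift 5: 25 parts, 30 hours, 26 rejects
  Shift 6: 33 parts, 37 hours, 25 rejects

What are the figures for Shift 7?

For the parts, alternating steps +8, −5, +8, −5, …: 19, 27, 22, 30, 25, 33 → 28.
Hours: differences are 3, 4, 5, … (increasing by 1 each time), so 12, 15, 19, 24, 30, 37 → 45.
For the rejects, differences are 3, 2, 1, … (decreasing by 1 each time): 20, 23, 25, 26, 26, 25 → 23.
Putting it together: 28 parts, 45 hours, 23 rejects.

28 parts, 45 hours, 23 rejects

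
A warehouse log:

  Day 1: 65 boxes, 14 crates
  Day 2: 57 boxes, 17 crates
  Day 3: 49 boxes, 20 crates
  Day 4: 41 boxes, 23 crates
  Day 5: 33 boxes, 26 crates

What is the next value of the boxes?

25

For the boxes, −8 each step: 65, 57, 49, 41, 33 → 25.
Crates goes 14, 17, 20, 23, 26 → 29 (+3 each step).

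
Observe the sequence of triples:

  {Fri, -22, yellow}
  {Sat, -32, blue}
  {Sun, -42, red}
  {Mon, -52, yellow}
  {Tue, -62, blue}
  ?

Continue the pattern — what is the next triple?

{Wed, -72, red}

For the day, runs through the weekdays Mon→Sun: Fri, Sat, Sun, Mon, Tue → Wed.
For the second value, −10 each step: -22, -32, -42, -52, -62 → -72.
Colour: repeats yellow → blue → red, so yellow, blue, red, yellow, blue → red.
So the next triple is {Wed, -72, red}.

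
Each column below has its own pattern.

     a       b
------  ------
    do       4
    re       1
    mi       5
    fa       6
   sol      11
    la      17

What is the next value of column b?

Column b — each term is the sum of the two before it: 4, 1, 5, 6, 11, 17 → 28.

28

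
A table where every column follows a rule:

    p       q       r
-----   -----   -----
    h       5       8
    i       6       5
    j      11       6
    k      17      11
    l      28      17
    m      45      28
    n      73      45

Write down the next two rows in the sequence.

For the column p, letters move forward 1 place in the alphabet: h, i, j, k, l, m, n → o → p.
For the column q, each term is the sum of the two before it: 5, 6, 11, 17, 28, 45, 73 → 118 → 191.
For the column r, always the previous value of the column q: 8, 5, 6, 11, 17, 28, 45 → 73 → 118.
So the next two rows are o  118  73 and p  191  118.

o  118  73; p  191  118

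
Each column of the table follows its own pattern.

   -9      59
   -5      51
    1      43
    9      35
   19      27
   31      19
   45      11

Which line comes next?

61  3

For the first component, differences are 4, 6, 8, … (increasing by 2 each time): -9, -5, 1, 9, 19, 31, 45 → 61.
Second component: −8 each step, so 59, 51, 43, 35, 27, 19, 11 → 3.
So the next line is 61  3.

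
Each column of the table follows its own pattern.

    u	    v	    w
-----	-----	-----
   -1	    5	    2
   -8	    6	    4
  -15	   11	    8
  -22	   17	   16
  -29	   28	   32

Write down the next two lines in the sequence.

-36  45  64; -43  73  128

For the column u, −7 each step: -1, -8, -15, -22, -29 → -36 → -43.
For the column v, each term is the sum of the two before it: 5, 6, 11, 17, 28 → 45 → 73.
For the column w, ×2 each step: 2, 4, 8, 16, 32 → 64 → 128.
So the next two lines are -36  45  64 and -43  73  128.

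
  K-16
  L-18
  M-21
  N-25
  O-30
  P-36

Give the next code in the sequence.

Q-43

Letter: letters move forward 1 place in the alphabet, so K, L, M, N, O, P → Q.
Second component: 16, 18, 21, 25, 30, 36 → 43 (differences are 2, 3, 4, … (increasing by 1 each time)).
So the next code is Q-43.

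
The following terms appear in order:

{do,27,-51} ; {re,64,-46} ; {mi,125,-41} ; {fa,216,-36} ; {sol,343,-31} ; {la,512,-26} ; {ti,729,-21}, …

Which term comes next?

Note: do, re, mi, fa, sol, la, ti → do (runs through the solfège scale do→ti).
Second entry: perfect cubes: 3³, 4³, 5³, …; 27, 64, 125, 216, 343, 512, 729 → 1000.
For the third entry, +5 each step: -51, -46, -41, -36, -31, -26, -21 → -16.
Combining the parts gives {do,1000,-16}.

{do,1000,-16}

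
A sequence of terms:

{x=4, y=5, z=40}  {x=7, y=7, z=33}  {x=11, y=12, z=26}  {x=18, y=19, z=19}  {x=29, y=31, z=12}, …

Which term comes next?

X: each term is the sum of the two before it; 4, 7, 11, 18, 29 → 47.
Y — each term is the sum of the two before it: 5, 7, 12, 19, 31 → 50.
For the z, −7 each step: 40, 33, 26, 19, 12 → 5.
Putting it together: {x=47, y=50, z=5}.

{x=47, y=50, z=5}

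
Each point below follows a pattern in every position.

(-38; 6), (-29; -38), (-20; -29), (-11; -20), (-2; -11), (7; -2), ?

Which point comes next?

(16; 7)

First slot goes -38, -29, -20, -11, -2, 7 → 16 (+9 each step).
Second slot: always the previous value of the first slot, so 6, -38, -29, -20, -11, -2 → 7.
Combining the parts gives (16; 7).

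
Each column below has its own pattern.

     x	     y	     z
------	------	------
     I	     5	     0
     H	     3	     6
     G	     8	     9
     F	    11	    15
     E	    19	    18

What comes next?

Column x — letters move back 1 place in the alphabet: I, H, G, F, E → D.
Column y goes 5, 3, 8, 11, 19 → 30 (each term is the sum of the two before it).
Column z goes 0, 6, 9, 15, 18 → 24 (alternating steps +6, +3, +6, +3, …).
Combining the parts gives D  30  24.

D  30  24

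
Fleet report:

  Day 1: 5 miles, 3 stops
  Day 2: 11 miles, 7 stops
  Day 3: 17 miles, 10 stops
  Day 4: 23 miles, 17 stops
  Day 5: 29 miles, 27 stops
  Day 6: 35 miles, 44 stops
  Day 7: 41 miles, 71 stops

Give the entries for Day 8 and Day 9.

Miles — +6 each step: 5, 11, 17, 23, 29, 35, 41 → 47 → 53.
Stops goes 3, 7, 10, 17, 27, 44, 71 → 115 → 186 (each term is the sum of the two before it).
Putting the parts together: 47 miles, 115 stops and then 53 miles, 186 stops.

47 miles, 115 stops; 53 miles, 186 stops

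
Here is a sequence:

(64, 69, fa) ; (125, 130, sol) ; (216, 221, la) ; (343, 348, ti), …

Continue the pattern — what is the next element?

First value: perfect cubes: 4³, 5³, 6³, …, so 64, 125, 216, 343 → 512.
Second value: always 5 more than the first value, so 69, 130, 221, 348 → 517.
Note goes fa, sol, la, ti → do (runs through the solfège scale do→ti).
So the next element is (512, 517, do).

(512, 517, do)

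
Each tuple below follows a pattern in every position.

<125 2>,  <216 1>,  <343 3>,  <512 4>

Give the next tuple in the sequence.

<729 7>

First part goes 125, 216, 343, 512 → 729 (perfect cubes: 5³, 6³, 7³, …).
Second part — each term is the sum of the two before it: 2, 1, 3, 4 → 7.
So the next tuple is <729 7>.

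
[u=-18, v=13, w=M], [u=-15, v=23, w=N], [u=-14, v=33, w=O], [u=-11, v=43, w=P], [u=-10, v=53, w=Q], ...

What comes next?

For the u, alternating steps +3, +1, +3, +1, …: -18, -15, -14, -11, -10 → -7.
V: 13, 23, 33, 43, 53 → 63 (+10 each step).
W — letters move forward 1 place in the alphabet: M, N, O, P, Q → R.
Putting it together: [u=-7, v=63, w=R].

[u=-7, v=63, w=R]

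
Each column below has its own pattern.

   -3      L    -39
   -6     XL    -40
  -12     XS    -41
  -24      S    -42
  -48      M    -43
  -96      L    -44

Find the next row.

First component: ×2 each step; -3, -6, -12, -24, -48, -96 → -192.
Size — repeats L → XL → XS → S → M: L, XL, XS, S, M, L → XL.
For the third component, −1 each step: -39, -40, -41, -42, -43, -44 → -45.
Combining the parts gives -192  XL  -45.

-192  XL  -45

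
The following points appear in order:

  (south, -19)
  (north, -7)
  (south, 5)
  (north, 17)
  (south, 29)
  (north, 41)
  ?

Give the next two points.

(south, 53), (north, 65)

Direction goes south, north, south, north, south, north → south → north (alternates south ↔ north).
Second entry — +12 each step: -19, -7, 5, 17, 29, 41 → 53 → 65.
So the next two points are (south, 53) and (north, 65).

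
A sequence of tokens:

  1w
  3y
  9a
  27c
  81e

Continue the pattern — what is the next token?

For the first component, ×3 each step: 1, 3, 9, 27, 81 → 243.
Letter: letters move forward 2 places in the alphabet, wrapping Z→A; w, y, a, c, e → g.
So the next token is 243g.

243g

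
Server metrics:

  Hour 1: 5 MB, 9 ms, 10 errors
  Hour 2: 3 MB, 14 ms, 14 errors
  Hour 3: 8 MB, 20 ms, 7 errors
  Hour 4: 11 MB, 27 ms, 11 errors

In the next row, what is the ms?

35

Ms: differences are 5, 6, 7, … (increasing by 1 each time), so 9, 14, 20, 27 → 35.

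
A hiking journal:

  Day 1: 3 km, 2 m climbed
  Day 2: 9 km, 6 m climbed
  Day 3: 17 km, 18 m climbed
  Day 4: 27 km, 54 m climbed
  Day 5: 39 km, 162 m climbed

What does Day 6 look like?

Km: differences are 6, 8, 10, … (increasing by 2 each time), so 3, 9, 17, 27, 39 → 53.
M climbed goes 2, 6, 18, 54, 162 → 486 (×3 each step).
Combining the parts gives 53 km, 486 m climbed.

53 km, 486 m climbed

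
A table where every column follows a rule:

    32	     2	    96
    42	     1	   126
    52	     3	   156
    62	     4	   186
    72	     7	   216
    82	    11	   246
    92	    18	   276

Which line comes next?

102  29  306

For the first component, +10 each step: 32, 42, 52, 62, 72, 82, 92 → 102.
Second component goes 2, 1, 3, 4, 7, 11, 18 → 29 (each term is the sum of the two before it).
Third component goes 96, 126, 156, 186, 216, 246, 276 → 306 (always 3 × the first component).
So the next line is 102  29  306.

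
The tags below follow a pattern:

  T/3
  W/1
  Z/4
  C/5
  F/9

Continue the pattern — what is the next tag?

Letter — letters move forward 3 places in the alphabet, wrapping Z→A: T, W, Z, C, F → I.
Second component goes 3, 1, 4, 5, 9 → 14 (each term is the sum of the two before it).
Putting it together: I/14.

I/14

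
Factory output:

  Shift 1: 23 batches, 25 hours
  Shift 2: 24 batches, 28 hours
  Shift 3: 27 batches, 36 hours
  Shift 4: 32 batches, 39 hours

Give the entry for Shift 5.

Batches goes 23, 24, 27, 32 → 39 (differences are 1, 3, 5, … (increasing by 2 each time)).
Hours goes 25, 28, 36, 39 → 47 (alternating steps +3, +8, +3, +8, …).
Combining the parts gives 39 batches, 47 hours.

39 batches, 47 hours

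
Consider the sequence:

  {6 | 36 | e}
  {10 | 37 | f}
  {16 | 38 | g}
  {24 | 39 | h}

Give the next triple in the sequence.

First value: differences are 4, 6, 8, … (increasing by 2 each time), so 6, 10, 16, 24 → 34.
Second value — +1 each step: 36, 37, 38, 39 → 40.
Letter — letters move forward 1 place in the alphabet: e, f, g, h → i.
Putting it together: {34 | 40 | i}.

{34 | 40 | i}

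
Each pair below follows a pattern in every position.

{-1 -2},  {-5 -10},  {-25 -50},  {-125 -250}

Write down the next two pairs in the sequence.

{-625 -1250}, {-3125 -6250}

First value: ×5 each step, so -1, -5, -25, -125 → -625 → -3125.
For the second value, always 2 × the first value: -2, -10, -50, -250 → -1250 → -6250.
So the next two pairs are {-625 -1250} and {-3125 -6250}.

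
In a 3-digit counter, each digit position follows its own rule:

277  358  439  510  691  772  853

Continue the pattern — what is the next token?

First digit: +1 each step, mod 10; 2, 3, 4, 5, 6, 7, 8 → 9.
For the second digit, −2 each step, mod 10: 7, 5, 3, 1, 9, 7, 5 → 3.
Third digit — +1 each step, mod 10: 7, 8, 9, 0, 1, 2, 3 → 4.
So the next token is 934.

934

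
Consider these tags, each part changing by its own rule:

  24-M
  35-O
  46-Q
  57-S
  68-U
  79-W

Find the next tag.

First component — +11 each step: 24, 35, 46, 57, 68, 79 → 90.
For the letter, letters move forward 2 places in the alphabet: M, O, Q, S, U, W → Y.
So the next tag is 90-Y.

90-Y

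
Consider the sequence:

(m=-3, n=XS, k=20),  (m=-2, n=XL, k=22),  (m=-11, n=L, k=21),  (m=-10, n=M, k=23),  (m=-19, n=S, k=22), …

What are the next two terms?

(m=-18, n=XS, k=24), (m=-27, n=XL, k=23)

For the m, alternating steps +1, −9, +1, −9, …: -3, -2, -11, -10, -19 → -18 → -27.
N: runs backward through clothing sizes XS→XL; XS, XL, L, M, S → XS → XL.
K: alternating steps +2, −1, +2, −1, …, so 20, 22, 21, 23, 22 → 24 → 23.
Putting the parts together: (m=-18, n=XS, k=24) and then (m=-27, n=XL, k=23).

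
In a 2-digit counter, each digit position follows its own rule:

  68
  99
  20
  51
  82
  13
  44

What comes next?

First digit: +3 each step, mod 10, so 6, 9, 2, 5, 8, 1, 4 → 7.
Second digit — +1 each step, mod 10: 8, 9, 0, 1, 2, 3, 4 → 5.
So the next tag is 75.

75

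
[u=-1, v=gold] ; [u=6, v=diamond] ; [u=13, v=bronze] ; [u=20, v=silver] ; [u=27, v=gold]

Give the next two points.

[u=34, v=diamond], [u=41, v=bronze]

U goes -1, 6, 13, 20, 27 → 34 → 41 (+7 each step).
V: repeats gold → diamond → bronze → silver, so gold, diamond, bronze, silver, gold → diamond → bronze.
So the next two points are [u=34, v=diamond] and [u=41, v=bronze].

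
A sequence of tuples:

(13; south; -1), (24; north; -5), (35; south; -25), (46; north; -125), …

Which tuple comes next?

First entry — +11 each step: 13, 24, 35, 46 → 57.
Direction: alternates south ↔ north; south, north, south, north → south.
Third entry: ×5 each step, so -1, -5, -25, -125 → -625.
So the next tuple is (57; south; -625).

(57; south; -625)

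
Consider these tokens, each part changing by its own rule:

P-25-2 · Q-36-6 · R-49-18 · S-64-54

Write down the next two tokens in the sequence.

Letter: P, Q, R, S → T → U (letters move forward 1 place in the alphabet).
Second component — perfect squares: 5², 6², 7², …: 25, 36, 49, 64 → 81 → 100.
Third component: 2, 6, 18, 54 → 162 → 486 (×3 each step).
So the next two tokens are T-81-162 and U-100-486.

T-81-162 then U-100-486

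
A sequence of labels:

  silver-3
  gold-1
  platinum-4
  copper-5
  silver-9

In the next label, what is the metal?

gold

Metal: repeats silver → gold → platinum → copper; silver, gold, platinum, copper, silver → gold.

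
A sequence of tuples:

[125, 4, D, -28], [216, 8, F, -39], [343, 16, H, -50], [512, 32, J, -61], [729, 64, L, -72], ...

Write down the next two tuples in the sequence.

[1000, 128, N, -83], [1331, 256, P, -94]

First coordinate: perfect cubes: 5³, 6³, 7³, …, so 125, 216, 343, 512, 729 → 1000 → 1331.
Second coordinate goes 4, 8, 16, 32, 64 → 128 → 256 (×2 each step).
Letter: letters move forward 2 places in the alphabet, so D, F, H, J, L → N → P.
Fourth coordinate: −11 each step; -28, -39, -50, -61, -72 → -83 → -94.
So the next two tuples are [1000, 128, N, -83] and [1331, 256, P, -94].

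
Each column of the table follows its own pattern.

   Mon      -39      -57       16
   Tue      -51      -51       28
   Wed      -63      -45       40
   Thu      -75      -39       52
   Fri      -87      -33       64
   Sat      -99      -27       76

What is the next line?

Day — runs through the weekdays Mon→Sun: Mon, Tue, Wed, Thu, Fri, Sat → Sun.
Second component: −12 each step; -39, -51, -63, -75, -87, -99 → -111.
Third component: -57, -51, -45, -39, -33, -27 → -21 (+6 each step).
Fourth component: +12 each step; 16, 28, 40, 52, 64, 76 → 88.
Putting it together: Sun  -111  -21  88.

Sun  -111  -21  88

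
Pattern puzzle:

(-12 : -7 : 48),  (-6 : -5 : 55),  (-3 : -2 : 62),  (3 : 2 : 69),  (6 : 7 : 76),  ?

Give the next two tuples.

(12 : 13 : 83), (15 : 20 : 90)

First value — alternating steps +6, +3, +6, +3, …: -12, -6, -3, 3, 6 → 12 → 15.
Second value: -7, -5, -2, 2, 7 → 13 → 20 (differences are 2, 3, 4, … (increasing by 1 each time)).
Third value — +7 each step: 48, 55, 62, 69, 76 → 83 → 90.
Putting the parts together: (12 : 13 : 83) and then (15 : 20 : 90).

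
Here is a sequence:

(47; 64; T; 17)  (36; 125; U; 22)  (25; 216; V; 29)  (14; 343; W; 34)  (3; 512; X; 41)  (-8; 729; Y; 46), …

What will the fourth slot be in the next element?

53

Fourth slot: alternating steps +5, +7, +5, +7, …, so 17, 22, 29, 34, 41, 46 → 53.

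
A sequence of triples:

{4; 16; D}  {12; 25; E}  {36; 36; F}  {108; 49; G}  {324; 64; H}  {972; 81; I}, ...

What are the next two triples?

{2916; 100; J}, {8748; 121; K}

First slot — ×3 each step: 4, 12, 36, 108, 324, 972 → 2916 → 8748.
Second slot — perfect squares: 4², 5², 6², …: 16, 25, 36, 49, 64, 81 → 100 → 121.
Letter: letters move forward 1 place in the alphabet, so D, E, F, G, H, I → J → K.
So the next two triples are {2916; 100; J} and {8748; 121; K}.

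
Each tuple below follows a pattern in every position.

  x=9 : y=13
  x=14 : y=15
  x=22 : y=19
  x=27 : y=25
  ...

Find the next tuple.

For the x, alternating steps +5, +8, +5, +8, …: 9, 14, 22, 27 → 35.
Y: differences are 2, 4, 6, … (increasing by 2 each time); 13, 15, 19, 25 → 33.
Combining the parts gives x=35 : y=33.

x=35 : y=33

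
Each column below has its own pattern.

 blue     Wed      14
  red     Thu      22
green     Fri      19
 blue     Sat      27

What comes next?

Colour goes blue, red, green, blue → red (repeats blue → red → green).
Day — runs through the weekdays Mon→Sun: Wed, Thu, Fri, Sat → Sun.
For the third component, alternating steps +8, −3, +8, −3, …: 14, 22, 19, 27 → 24.
Combining the parts gives red  Sun  24.

red  Sun  24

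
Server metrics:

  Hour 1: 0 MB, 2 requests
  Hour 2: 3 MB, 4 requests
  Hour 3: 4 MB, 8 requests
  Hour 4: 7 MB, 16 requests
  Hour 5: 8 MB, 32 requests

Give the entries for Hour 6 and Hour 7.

MB — alternating steps +3, +1, +3, +1, …: 0, 3, 4, 7, 8 → 11 → 12.
Requests: ×2 each step; 2, 4, 8, 16, 32 → 64 → 128.
Putting the parts together: 11 MB, 64 requests and then 12 MB, 128 requests.

11 MB, 64 requests; 12 MB, 128 requests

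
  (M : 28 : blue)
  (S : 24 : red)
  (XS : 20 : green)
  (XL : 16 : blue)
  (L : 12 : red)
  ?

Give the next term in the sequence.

Size: runs backward through clothing sizes XS→XL; M, S, XS, XL, L → M.
For the second coordinate, −4 each step: 28, 24, 20, 16, 12 → 8.
For the colour, repeats blue → red → green: blue, red, green, blue, red → green.
So the next term is (M : 8 : green).

(M : 8 : green)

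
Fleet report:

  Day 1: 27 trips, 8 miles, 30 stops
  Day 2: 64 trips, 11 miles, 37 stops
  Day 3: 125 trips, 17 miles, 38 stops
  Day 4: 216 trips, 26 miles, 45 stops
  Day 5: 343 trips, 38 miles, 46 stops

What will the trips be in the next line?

Trips — perfect cubes: 3³, 4³, 5³, …: 27, 64, 125, 216, 343 → 512.

512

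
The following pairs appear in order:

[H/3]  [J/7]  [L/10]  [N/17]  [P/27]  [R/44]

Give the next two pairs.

Letter goes H, J, L, N, P, R → T → V (letters move forward 2 places in the alphabet).
Second entry — each term is the sum of the two before it: 3, 7, 10, 17, 27, 44 → 71 → 115.
So the next two pairs are [T/71] and [V/115].

[T/71], [V/115]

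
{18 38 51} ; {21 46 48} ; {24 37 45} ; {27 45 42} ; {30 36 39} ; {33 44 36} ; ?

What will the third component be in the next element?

Third component: −3 each step; 51, 48, 45, 42, 39, 36 → 33.

33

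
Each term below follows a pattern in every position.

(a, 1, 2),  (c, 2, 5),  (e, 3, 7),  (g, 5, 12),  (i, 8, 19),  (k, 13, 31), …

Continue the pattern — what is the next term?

For the letter, letters move forward 2 places in the alphabet: a, c, e, g, i, k → m.
Second component: 1, 2, 3, 5, 8, 13 → 21 (each term is the sum of the two before it).
Third component: each term is the sum of the two before it, so 2, 5, 7, 12, 19, 31 → 50.
Combining the parts gives (m, 21, 50).

(m, 21, 50)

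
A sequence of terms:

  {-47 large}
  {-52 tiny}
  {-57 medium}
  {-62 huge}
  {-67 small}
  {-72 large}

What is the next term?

For the first entry, −5 each step: -47, -52, -57, -62, -67, -72 → -77.
Size: repeats large → tiny → medium → huge → small, so large, tiny, medium, huge, small, large → tiny.
Putting it together: {-77 tiny}.

{-77 tiny}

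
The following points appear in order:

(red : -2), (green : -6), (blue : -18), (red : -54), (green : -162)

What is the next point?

For the colour, repeats red → green → blue: red, green, blue, red, green → blue.
For the second entry, ×3 each step: -2, -6, -18, -54, -162 → -486.
Combining the parts gives (blue : -486).

(blue : -486)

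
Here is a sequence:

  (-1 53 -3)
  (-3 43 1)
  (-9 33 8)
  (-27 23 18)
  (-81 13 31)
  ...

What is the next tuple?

(-243 3 47)

First value: ×3 each step, so -1, -3, -9, -27, -81 → -243.
Second value — −10 each step: 53, 43, 33, 23, 13 → 3.
Third value — differences are 4, 7, 10, … (increasing by 3 each time): -3, 1, 8, 18, 31 → 47.
Combining the parts gives (-243 3 47).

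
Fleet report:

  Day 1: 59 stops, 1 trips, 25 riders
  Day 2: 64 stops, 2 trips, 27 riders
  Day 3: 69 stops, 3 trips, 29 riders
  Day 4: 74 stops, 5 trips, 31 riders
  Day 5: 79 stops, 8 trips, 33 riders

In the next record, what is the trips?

Trips — each term is the sum of the two before it: 1, 2, 3, 5, 8 → 13.

13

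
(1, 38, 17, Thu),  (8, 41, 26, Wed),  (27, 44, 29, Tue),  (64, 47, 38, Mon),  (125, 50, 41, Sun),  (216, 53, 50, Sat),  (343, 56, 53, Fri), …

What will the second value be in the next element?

First value: perfect cubes: 1³, 2³, 3³, …, so 1, 8, 27, 64, 125, 216, 343 → 512.
Second value: 38, 41, 44, 47, 50, 53, 56 → 59 (+3 each step).
For the third value, alternating steps +9, +3, +9, +3, …: 17, 26, 29, 38, 41, 50, 53 → 62.
Day goes Thu, Wed, Tue, Mon, Sun, Sat, Fri → Thu (runs backward through the weekdays Mon→Sun).

59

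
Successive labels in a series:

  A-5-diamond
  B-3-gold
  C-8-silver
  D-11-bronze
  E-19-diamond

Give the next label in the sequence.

Letter: letters move forward 1 place in the alphabet; A, B, C, D, E → F.
Second component goes 5, 3, 8, 11, 19 → 30 (each term is the sum of the two before it).
Rank: repeats diamond → gold → silver → bronze; diamond, gold, silver, bronze, diamond → gold.
So the next label is F-30-gold.

F-30-gold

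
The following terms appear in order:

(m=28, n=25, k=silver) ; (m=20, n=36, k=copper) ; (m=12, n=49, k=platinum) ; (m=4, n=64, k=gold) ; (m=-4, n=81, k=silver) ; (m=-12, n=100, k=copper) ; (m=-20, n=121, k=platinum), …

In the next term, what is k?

M: −8 each step; 28, 20, 12, 4, -4, -12, -20 → -28.
N: 25, 36, 49, 64, 81, 100, 121 → 144 (perfect squares: 5², 6², 7², …).
For the k, repeats silver → copper → platinum → gold: silver, copper, platinum, gold, silver, copper, platinum → gold.

gold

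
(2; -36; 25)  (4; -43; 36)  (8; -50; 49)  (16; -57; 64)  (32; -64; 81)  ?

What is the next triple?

First value: ×2 each step, so 2, 4, 8, 16, 32 → 64.
Second value — −7 each step: -36, -43, -50, -57, -64 → -71.
Third value — perfect squares: 5², 6², 7², …: 25, 36, 49, 64, 81 → 100.
So the next triple is (64; -71; 100).

(64; -71; 100)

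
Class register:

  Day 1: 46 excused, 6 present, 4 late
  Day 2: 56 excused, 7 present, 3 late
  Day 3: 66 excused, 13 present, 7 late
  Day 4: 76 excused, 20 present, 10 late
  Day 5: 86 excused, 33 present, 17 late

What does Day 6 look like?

96 excused, 53 present, 27 late

Excused goes 46, 56, 66, 76, 86 → 96 (+10 each step).
Present — each term is the sum of the two before it: 6, 7, 13, 20, 33 → 53.
Late: 4, 3, 7, 10, 17 → 27 (each term is the sum of the two before it).
Putting it together: 96 excused, 53 present, 27 late.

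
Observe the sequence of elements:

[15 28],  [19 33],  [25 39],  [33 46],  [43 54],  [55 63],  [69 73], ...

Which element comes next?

[85 84]

For the first value, differences are 4, 6, 8, … (increasing by 2 each time): 15, 19, 25, 33, 43, 55, 69 → 85.
Second value: 28, 33, 39, 46, 54, 63, 73 → 84 (differences are 5, 6, 7, … (increasing by 1 each time)).
Putting it together: [85 84].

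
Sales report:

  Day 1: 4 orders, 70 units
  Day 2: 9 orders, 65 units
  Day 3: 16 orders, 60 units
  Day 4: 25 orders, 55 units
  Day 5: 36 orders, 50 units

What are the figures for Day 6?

49 orders, 45 units

Orders: perfect squares: 2², 3², 4², …; 4, 9, 16, 25, 36 → 49.
Units: −5 each step, so 70, 65, 60, 55, 50 → 45.
So the next record is 49 orders, 45 units.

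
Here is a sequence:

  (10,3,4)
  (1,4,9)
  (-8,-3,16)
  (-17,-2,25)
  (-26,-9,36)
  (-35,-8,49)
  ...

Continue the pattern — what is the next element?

(-44,-15,64)

First coordinate: −9 each step; 10, 1, -8, -17, -26, -35 → -44.
Second coordinate — alternating steps +1, −7, +1, −7, …: 3, 4, -3, -2, -9, -8 → -15.
Third coordinate — differences are 5, 7, 9, … (increasing by 2 each time): 4, 9, 16, 25, 36, 49 → 64.
Putting it together: (-44,-15,64).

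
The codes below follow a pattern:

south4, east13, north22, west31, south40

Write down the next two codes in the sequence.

east49, north58

Direction: south, east, north, west, south → east → north (repeats south → east → north → west).
Second component — +9 each step: 4, 13, 22, 31, 40 → 49 → 58.
So the next two codes are east49 and north58.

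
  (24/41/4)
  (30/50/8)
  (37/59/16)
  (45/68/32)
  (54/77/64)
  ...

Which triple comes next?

For the first entry, differences are 6, 7, 8, … (increasing by 1 each time): 24, 30, 37, 45, 54 → 64.
Second entry: +9 each step, so 41, 50, 59, 68, 77 → 86.
Third entry: 4, 8, 16, 32, 64 → 128 (×2 each step).
Combining the parts gives (64/86/128).

(64/86/128)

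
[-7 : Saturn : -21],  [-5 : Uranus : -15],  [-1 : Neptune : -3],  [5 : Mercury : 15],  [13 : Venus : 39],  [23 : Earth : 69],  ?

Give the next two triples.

First slot: differences are 2, 4, 6, … (increasing by 2 each time); -7, -5, -1, 5, 13, 23 → 35 → 49.
Planet: runs through the planets Mercury→Neptune; Saturn, Uranus, Neptune, Mercury, Venus, Earth → Mars → Jupiter.
Third slot: always 3 × the first slot, so -21, -15, -3, 15, 39, 69 → 105 → 147.
Putting the parts together: [35 : Mars : 105] and then [49 : Jupiter : 147].

[35 : Mars : 105], [49 : Jupiter : 147]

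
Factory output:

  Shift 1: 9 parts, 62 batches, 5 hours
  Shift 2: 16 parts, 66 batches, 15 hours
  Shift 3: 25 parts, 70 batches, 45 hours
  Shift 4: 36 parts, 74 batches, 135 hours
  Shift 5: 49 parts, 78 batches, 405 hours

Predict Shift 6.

Parts goes 9, 16, 25, 36, 49 → 64 (perfect squares: 3², 4², 5², …).
Batches: +4 each step; 62, 66, 70, 74, 78 → 82.
Hours — ×3 each step: 5, 15, 45, 135, 405 → 1215.
Putting it together: 64 parts, 82 batches, 1215 hours.

64 parts, 82 batches, 1215 hours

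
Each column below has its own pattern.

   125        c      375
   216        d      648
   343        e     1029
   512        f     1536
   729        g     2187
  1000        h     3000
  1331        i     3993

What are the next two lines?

First component: perfect cubes: 5³, 6³, 7³, …; 125, 216, 343, 512, 729, 1000, 1331 → 1728 → 2197.
Letter: letters move forward 1 place in the alphabet; c, d, e, f, g, h, i → j → k.
Third component — always 3 × the first component: 375, 648, 1029, 1536, 2187, 3000, 3993 → 5184 → 6591.
So the next two lines are 1728  j  5184 and 2197  k  6591.

1728  j  5184; 2197  k  6591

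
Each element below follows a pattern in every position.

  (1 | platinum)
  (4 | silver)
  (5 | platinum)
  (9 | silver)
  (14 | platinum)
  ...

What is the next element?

First slot: each term is the sum of the two before it, so 1, 4, 5, 9, 14 → 23.
Metal: alternates platinum ↔ silver; platinum, silver, platinum, silver, platinum → silver.
Putting it together: (23 | silver).

(23 | silver)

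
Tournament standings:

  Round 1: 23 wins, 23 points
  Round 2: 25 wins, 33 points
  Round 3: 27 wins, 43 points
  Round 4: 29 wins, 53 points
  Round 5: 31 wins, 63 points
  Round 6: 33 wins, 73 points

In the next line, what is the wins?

Wins: +2 each step; 23, 25, 27, 29, 31, 33 → 35.

35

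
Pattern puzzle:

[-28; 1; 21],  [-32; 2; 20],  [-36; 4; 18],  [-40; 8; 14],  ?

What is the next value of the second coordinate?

Second coordinate goes 1, 2, 4, 8 → 16 (×2 each step).

16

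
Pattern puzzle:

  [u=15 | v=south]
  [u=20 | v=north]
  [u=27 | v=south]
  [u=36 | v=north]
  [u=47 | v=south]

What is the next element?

[u=60 | v=north]

U: 15, 20, 27, 36, 47 → 60 (differences are 5, 7, 9, … (increasing by 2 each time)).
V goes south, north, south, north, south → north (alternates south ↔ north).
Putting it together: [u=60 | v=north].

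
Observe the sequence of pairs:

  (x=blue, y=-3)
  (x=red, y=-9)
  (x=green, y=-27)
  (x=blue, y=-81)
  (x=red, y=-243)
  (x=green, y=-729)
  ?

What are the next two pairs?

X — repeats blue → red → green: blue, red, green, blue, red, green → blue → red.
Y: ×3 each step, so -3, -9, -27, -81, -243, -729 → -2187 → -6561.
Putting the parts together: (x=blue, y=-2187) and then (x=red, y=-6561).

(x=blue, y=-2187), (x=red, y=-6561)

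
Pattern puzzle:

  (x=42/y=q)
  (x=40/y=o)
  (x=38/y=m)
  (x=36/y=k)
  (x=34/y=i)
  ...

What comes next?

(x=32/y=g)

X: −2 each step; 42, 40, 38, 36, 34 → 32.
Y: q, o, m, k, i → g (letters move back 2 places in the alphabet).
So the next term is (x=32/y=g).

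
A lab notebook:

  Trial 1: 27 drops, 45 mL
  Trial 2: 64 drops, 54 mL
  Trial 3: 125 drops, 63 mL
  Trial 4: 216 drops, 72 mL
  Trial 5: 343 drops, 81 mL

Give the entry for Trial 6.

512 drops, 90 mL

Drops: 27, 64, 125, 216, 343 → 512 (perfect cubes: 3³, 4³, 5³, …).
ML: 45, 54, 63, 72, 81 → 90 (+9 each step).
Putting it together: 512 drops, 90 mL.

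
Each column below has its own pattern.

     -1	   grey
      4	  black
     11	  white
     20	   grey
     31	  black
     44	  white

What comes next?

59  grey

First component: -1, 4, 11, 20, 31, 44 → 59 (differences are 5, 7, 9, … (increasing by 2 each time)).
Shade goes grey, black, white, grey, black, white → grey (repeats grey → black → white).
Combining the parts gives 59  grey.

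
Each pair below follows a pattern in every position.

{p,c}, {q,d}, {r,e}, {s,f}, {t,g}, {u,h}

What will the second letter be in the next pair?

i

First letter: letters move forward 1 place in the alphabet; p, q, r, s, t, u → v.
Second letter — letters move forward 1 place in the alphabet: c, d, e, f, g, h → i.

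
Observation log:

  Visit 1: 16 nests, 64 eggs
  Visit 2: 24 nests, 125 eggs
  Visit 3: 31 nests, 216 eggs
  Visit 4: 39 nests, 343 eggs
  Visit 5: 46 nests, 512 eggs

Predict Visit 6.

Nests: alternating steps +8, +7, +8, +7, …, so 16, 24, 31, 39, 46 → 54.
Eggs: perfect cubes: 4³, 5³, 6³, …, so 64, 125, 216, 343, 512 → 729.
So the next line is 54 nests, 729 eggs.

54 nests, 729 eggs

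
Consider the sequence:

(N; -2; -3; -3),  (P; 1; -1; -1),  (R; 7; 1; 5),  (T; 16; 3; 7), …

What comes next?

Letter: N, P, R, T → V (letters move forward 2 places in the alphabet).
Second slot: differences are 3, 6, 9, … (increasing by 3 each time), so -2, 1, 7, 16 → 28.
Third slot: -3, -1, 1, 3 → 5 (+2 each step).
Fourth slot — alternating steps +2, +6, +2, +6, …: -3, -1, 5, 7 → 13.
So the next term is (V; 28; 5; 13).

(V; 28; 5; 13)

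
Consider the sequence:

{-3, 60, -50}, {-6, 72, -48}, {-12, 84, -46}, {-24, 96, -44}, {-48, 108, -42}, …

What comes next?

First coordinate: ×2 each step, so -3, -6, -12, -24, -48 → -96.
Second coordinate: +12 each step, so 60, 72, 84, 96, 108 → 120.
Third coordinate: -50, -48, -46, -44, -42 → -40 (+2 each step).
Combining the parts gives {-96, 120, -40}.

{-96, 120, -40}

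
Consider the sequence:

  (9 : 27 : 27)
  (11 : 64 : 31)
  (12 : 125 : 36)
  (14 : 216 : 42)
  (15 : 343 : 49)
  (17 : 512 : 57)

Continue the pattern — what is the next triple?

(18 : 729 : 66)

First part: alternating steps +2, +1, +2, +1, …, so 9, 11, 12, 14, 15, 17 → 18.
Second part: 27, 64, 125, 216, 343, 512 → 729 (perfect cubes: 3³, 4³, 5³, …).
Third part goes 27, 31, 36, 42, 49, 57 → 66 (differences are 4, 5, 6, … (increasing by 1 each time)).
Combining the parts gives (18 : 729 : 66).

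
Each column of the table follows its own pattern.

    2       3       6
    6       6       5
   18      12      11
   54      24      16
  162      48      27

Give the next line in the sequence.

For the first component, ×3 each step: 2, 6, 18, 54, 162 → 486.
Second component goes 3, 6, 12, 24, 48 → 96 (×2 each step).
Third component: 6, 5, 11, 16, 27 → 43 (each term is the sum of the two before it).
Combining the parts gives 486  96  43.

486  96  43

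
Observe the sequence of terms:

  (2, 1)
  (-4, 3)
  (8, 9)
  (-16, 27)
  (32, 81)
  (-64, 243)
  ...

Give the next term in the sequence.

(128, 729)

First entry: ×(-2) each step, so 2, -4, 8, -16, 32, -64 → 128.
Second entry — ×3 each step: 1, 3, 9, 27, 81, 243 → 729.
So the next term is (128, 729).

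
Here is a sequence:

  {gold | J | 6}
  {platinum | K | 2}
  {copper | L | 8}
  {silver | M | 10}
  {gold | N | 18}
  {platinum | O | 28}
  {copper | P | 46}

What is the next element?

Metal — repeats gold → platinum → copper → silver: gold, platinum, copper, silver, gold, platinum, copper → silver.
For the letter, letters move forward 1 place in the alphabet: J, K, L, M, N, O, P → Q.
For the third slot, each term is the sum of the two before it: 6, 2, 8, 10, 18, 28, 46 → 74.
Putting it together: {silver | Q | 74}.

{silver | Q | 74}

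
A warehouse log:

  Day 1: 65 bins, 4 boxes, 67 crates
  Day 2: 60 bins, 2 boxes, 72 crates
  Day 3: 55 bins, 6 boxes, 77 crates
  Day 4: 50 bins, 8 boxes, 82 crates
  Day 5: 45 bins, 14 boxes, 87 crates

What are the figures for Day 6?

40 bins, 22 boxes, 92 crates

Bins: 65, 60, 55, 50, 45 → 40 (−5 each step).
Boxes — each term is the sum of the two before it: 4, 2, 6, 8, 14 → 22.
Crates: 67, 72, 77, 82, 87 → 92 (+5 each step).
Combining the parts gives 40 bins, 22 boxes, 92 crates.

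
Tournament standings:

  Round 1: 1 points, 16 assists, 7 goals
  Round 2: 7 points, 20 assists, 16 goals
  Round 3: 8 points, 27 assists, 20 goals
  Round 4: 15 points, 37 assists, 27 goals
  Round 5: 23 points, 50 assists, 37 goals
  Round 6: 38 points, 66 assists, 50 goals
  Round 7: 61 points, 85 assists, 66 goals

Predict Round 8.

Points goes 1, 7, 8, 15, 23, 38, 61 → 99 (each term is the sum of the two before it).
Assists: differences are 4, 7, 10, … (increasing by 3 each time); 16, 20, 27, 37, 50, 66, 85 → 107.
Goals: always the previous value of the assists; 7, 16, 20, 27, 37, 50, 66 → 85.
So the next record is 99 points, 107 assists, 85 goals.

99 points, 107 assists, 85 goals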